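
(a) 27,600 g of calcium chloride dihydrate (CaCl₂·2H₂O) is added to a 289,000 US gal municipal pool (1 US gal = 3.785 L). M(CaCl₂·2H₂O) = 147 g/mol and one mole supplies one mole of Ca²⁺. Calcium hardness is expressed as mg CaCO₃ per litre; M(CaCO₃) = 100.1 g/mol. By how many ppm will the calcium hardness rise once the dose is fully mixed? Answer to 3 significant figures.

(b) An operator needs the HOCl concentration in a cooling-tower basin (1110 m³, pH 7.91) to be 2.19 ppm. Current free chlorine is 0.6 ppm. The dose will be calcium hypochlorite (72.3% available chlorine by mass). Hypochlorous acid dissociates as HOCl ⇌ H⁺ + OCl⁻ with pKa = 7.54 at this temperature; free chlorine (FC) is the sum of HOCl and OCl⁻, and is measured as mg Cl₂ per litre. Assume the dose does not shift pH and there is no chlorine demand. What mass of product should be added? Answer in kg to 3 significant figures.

(a) Volume: 289,000 US gal × 3.785 L/gal = 1,093,865 L.
(a) Moles of Ca²⁺: 27,600 g ÷ 147 g/mol = 187.8 mol.
(a) As CaCO₃: 187.8 mol × 100.1 g/mol = 18,790 g.
(a) Rise: 18,790 g / 1,093,865 L × 1000 = 17.18 mg/L.

(b) Volume: 1110 m³ = 1,110,000 L.
(b) [OCl⁻]/[HOCl] = 10^(pH − pKa) = 10^(7.91 − 7.54) = 2.344; fraction as HOCl = 1/(1 + 2.344) = 0.299.
(b) Free chlorine required for 2.19 ppm HOCl: 2.19 / 0.299 = 7.324 ppm.
(b) FC to add: 7.324 − 0.6 = 6.724 mg/L as Cl₂.
(b) Cl₂ equivalent: 6.724 mg/L × 1,110,000 L = 7463 g.
(b) Product at 72.3% available Cl: 7463 / 0.723 = 10,320 g.

(a) 17.2 ppm; (b) 10.3 kg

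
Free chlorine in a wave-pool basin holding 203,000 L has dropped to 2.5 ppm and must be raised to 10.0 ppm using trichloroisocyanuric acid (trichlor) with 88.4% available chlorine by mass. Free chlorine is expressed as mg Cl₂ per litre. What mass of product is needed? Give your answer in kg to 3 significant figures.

Chlorine deficit: 10.0 − 2.5 = 7.5 ppm = 7.5 mg/L as Cl₂.
Cl₂ equivalent needed: 7.5 mg/L × 203,000 L = 1,522,000 mg = 1522 g.
Product at 88.4% available chlorine: 1522 / 0.884 = 1722 g.

1.72 kg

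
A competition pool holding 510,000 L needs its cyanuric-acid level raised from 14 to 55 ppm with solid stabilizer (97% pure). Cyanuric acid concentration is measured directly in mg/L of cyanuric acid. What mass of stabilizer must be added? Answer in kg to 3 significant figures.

CYA to add: (55 − 14) = 41 mg/L × 510,000 L = 20,910 g cyanuric acid.
At 97% purity: 20,910 / 0.97 = 21,560 g product.

21.6 kg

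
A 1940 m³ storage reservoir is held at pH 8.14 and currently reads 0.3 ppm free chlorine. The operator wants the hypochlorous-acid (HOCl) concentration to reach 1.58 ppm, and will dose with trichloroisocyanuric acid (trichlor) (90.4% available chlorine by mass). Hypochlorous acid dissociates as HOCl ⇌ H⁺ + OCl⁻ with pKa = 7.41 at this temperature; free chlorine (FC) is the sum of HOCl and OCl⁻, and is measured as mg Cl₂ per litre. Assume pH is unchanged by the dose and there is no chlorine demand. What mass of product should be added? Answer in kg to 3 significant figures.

Volume: 1940 m³ = 1,940,000 L.
[OCl⁻]/[HOCl] = 10^(pH − pKa) = 10^(8.14 − 7.41) = 5.37; fraction as HOCl = 1/(1 + 5.37) = 0.157.
Free chlorine required for 1.58 ppm HOCl: 1.58 / 0.157 = 10.07 ppm.
FC to add: 10.07 − 0.3 = 9.765 mg/L as Cl₂.
Cl₂ equivalent: 9.765 mg/L × 1,940,000 L = 18,940 g.
Product at 90.4% available Cl: 18,940 / 0.904 = 20,960 g.

21.0 kg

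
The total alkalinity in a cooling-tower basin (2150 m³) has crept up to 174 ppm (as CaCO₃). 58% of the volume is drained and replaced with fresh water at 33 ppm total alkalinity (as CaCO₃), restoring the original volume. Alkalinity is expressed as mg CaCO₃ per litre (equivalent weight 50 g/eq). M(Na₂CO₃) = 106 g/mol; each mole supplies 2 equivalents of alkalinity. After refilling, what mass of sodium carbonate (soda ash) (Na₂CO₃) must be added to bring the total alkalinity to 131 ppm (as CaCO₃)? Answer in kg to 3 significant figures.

88.4 kg

Volume: 2150 m³ = 2,150,000 L.
After draining 58% and refilling: 174 × 0.42 + 33 × 0.58 = 92.22 ppm.
Deficit to target: 131 − 92.22 = 38.78 mg/L.
As CaCO₃: 38.78 mg/L × 2,150,000 L = 83,380 g; ÷ 50 g/eq ÷ 2 = 833.8 mol Na₂CO₃.
Mass: 833.8 × 106 = 88,380 g.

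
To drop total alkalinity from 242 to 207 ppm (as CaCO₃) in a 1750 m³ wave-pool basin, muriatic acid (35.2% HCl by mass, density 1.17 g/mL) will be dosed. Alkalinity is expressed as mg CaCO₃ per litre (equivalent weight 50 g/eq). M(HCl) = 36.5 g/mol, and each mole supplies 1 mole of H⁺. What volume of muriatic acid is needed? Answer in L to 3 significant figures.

109 L

Volume: 1750 m³ = 1,750,000 L.
Alkalinity to neutralize: (242 − 207) = 35 mg/L as CaCO₃ × 1,750,000 L = 61,250 g as CaCO₃.
Equivalents of H⁺ required: 61,250 ÷ 50 g/eq = 1225 eq = 1225 mol HCl.
Mass of HCl: 1225 × 36.5 = 44,710 g.
Mass of 35.2% solution: 44,710 / 0.352 = 127,000 g.
Volume: 127,000 g ÷ 1.17 g/mL = 108,600 mL.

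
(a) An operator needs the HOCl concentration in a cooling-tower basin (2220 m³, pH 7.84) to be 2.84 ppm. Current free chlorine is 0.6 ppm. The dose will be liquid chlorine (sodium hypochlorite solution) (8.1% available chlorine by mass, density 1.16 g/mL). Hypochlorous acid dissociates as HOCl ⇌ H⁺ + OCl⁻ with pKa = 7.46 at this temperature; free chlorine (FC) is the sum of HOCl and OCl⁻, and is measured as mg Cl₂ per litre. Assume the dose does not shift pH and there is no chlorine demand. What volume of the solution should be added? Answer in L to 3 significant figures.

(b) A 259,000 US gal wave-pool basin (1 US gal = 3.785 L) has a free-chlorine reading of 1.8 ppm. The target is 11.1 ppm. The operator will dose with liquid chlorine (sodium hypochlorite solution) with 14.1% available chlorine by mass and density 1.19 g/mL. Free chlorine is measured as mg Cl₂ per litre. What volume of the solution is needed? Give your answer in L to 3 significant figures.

(a) 214 L; (b) 54.3 L

(a) Volume: 2220 m³ = 2,220,000 L.
(a) [OCl⁻]/[HOCl] = 10^(pH − pKa) = 10^(7.84 − 7.46) = 2.399; fraction as HOCl = 1/(1 + 2.399) = 0.2942.
(a) Free chlorine required for 2.84 ppm HOCl: 2.84 / 0.2942 = 9.653 ppm.
(a) FC to add: 9.653 − 0.6 = 9.053 mg/L as Cl₂.
(a) Cl₂ equivalent: 9.053 mg/L × 2,220,000 L = 20,100 g.
(a) Product at 8.1% available Cl: 20,100 / 0.081 = 248,100 g.
(a) Volume: 248,100 g ÷ 1.16 g/mL = 213,900 mL.

(b) Volume: 259,000 US gal × 3.785 L/gal = 980,315 L.
(b) Chlorine deficit: 11.1 − 1.8 = 9.3 ppm = 9.3 mg/L as Cl₂.
(b) Cl₂ equivalent needed: 9.3 mg/L × 980,315 L = 9,117,000 mg = 9117 g.
(b) Product at 14.1% available chlorine: 9117 / 0.141 = 64,660 g.
(b) Volume at density 1.19 g/mL: 64,660 g ÷ 1.19 g/mL = 54,340 mL.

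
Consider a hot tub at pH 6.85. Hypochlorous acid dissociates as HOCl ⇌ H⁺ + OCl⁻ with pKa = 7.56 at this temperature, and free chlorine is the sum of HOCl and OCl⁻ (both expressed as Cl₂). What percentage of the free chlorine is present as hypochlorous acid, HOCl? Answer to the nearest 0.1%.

83.7%

[OCl⁻]/[HOCl] = 10^(pH − pKa) = 10^(6.85 − 7.56) = 10^-0.71 = 0.195.
Fraction as HOCl = 1 / (1 + 0.195) = 0.8368.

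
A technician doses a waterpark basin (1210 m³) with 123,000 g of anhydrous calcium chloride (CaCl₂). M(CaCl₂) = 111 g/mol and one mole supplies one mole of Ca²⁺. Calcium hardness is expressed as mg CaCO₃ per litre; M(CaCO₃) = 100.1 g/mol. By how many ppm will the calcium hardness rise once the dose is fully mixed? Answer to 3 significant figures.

Volume: 1210 m³ = 1,210,000 L.
Moles of Ca²⁺: 123,000 g ÷ 111 g/mol = 1108 mol.
As CaCO₃: 1108 mol × 100.1 g/mol = 110,900 g.
Rise: 110,900 g / 1,210,000 L × 1000 = 91.67 mg/L.

91.7 ppm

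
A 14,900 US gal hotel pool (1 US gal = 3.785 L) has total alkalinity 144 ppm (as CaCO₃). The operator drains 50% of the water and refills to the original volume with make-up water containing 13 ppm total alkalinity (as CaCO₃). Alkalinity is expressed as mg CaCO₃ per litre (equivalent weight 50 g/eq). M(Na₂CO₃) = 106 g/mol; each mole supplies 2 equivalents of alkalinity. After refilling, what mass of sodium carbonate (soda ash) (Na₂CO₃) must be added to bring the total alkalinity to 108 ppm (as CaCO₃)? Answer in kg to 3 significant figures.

Volume: 14,900 US gal × 3.785 L/gal = 56,396 L.
After draining 50% and refilling: 144 × 0.50 + 13 × 0.50 = 78.5 ppm.
Deficit to target: 108 − 78.5 = 29.5 mg/L.
As CaCO₃: 29.5 mg/L × 56,396 L = 1664 g; ÷ 50 g/eq ÷ 2 = 16.64 mol Na₂CO₃.
Mass: 16.64 × 106 = 1764 g.

1.76 kg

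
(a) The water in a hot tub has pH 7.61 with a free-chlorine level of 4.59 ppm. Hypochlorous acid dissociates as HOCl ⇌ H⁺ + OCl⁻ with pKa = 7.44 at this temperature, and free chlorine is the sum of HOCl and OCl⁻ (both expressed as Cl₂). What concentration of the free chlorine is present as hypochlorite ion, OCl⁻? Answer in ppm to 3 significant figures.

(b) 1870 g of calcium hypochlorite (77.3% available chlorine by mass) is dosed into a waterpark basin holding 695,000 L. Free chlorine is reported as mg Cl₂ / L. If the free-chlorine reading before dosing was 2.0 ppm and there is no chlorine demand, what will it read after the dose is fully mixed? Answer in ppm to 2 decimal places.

(a) 2.74 ppm; (b) 4.08 ppm

(a) [OCl⁻]/[HOCl] = 10^(pH − pKa) = 10^(7.61 − 7.44) = 10^0.17 = 1.479.
(a) Fraction as HOCl = 1 / (1 + 1.479) = 0.4034.
(a) OCl⁻ = (1 − 0.4034) × 4.59 ppm = 2.739 ppm.

(b) Available chlorine delivered: 1870 g × 0.773 = 1446 g as Cl₂.
(b) Concentration rise: 1446 g / 695,000 L = 2.08 mg/L = 2.08 ppm.
(b) Final FC: 2.0 + 2.08 = 4.08 ppm.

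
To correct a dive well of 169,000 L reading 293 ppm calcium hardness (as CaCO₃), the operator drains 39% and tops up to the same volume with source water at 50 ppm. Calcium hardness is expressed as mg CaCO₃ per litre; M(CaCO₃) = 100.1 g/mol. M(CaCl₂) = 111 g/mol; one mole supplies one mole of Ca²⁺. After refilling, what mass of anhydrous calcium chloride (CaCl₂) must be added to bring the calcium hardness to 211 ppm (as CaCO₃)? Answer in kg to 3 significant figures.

After draining 39% and refilling: 293 × 0.61 + 50 × 0.39 = 198.23 ppm.
Deficit to target: 211 − 198.23 = 12.77 mg/L.
As CaCO₃: 12.77 mg/L × 169,000 L = 2158 g; ÷ 100.1 = 21.56 mol Ca²⁺.
Mass: 21.56 × 111 = 2393 g.

2.39 kg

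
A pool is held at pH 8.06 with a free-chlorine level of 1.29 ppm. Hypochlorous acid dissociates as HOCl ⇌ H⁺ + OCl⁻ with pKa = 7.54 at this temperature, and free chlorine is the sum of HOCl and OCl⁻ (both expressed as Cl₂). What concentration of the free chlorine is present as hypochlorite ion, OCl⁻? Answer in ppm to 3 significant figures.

0.991 ppm

[OCl⁻]/[HOCl] = 10^(pH − pKa) = 10^(8.06 − 7.54) = 10^0.52 = 3.311.
Fraction as HOCl = 1 / (1 + 3.311) = 0.2319.
OCl⁻ = (1 − 0.2319) × 1.29 ppm = 0.9908 ppm.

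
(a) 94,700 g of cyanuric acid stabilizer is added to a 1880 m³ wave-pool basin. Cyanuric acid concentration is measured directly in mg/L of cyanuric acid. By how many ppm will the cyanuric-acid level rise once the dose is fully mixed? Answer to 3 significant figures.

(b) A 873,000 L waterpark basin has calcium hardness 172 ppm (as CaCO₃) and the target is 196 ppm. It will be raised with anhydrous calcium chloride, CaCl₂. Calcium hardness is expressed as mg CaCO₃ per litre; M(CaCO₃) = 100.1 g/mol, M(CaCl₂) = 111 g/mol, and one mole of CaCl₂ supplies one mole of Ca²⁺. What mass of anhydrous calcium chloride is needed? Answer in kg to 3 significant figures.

(a) Volume: 1880 m³ = 1,880,000 L.
(a) Rise: 94,700 g / 1,880,000 L × 1000 = 50.37 mg/L.

(b) Hardness to add: (196 − 172) = 24 mg/L as CaCO₃ × 873,000 L = 20,950 g as CaCO₃.
(b) Moles of Ca²⁺ (1 mol Ca²⁺ ≡ 1 mol CaCO₃): 20,950 / 100.1 g/mol = 209.3 mol.
(b) Mass of CaCl₂: 209.3 × 111 = 23,230 g.

(a) 50.4 ppm; (b) 23.2 kg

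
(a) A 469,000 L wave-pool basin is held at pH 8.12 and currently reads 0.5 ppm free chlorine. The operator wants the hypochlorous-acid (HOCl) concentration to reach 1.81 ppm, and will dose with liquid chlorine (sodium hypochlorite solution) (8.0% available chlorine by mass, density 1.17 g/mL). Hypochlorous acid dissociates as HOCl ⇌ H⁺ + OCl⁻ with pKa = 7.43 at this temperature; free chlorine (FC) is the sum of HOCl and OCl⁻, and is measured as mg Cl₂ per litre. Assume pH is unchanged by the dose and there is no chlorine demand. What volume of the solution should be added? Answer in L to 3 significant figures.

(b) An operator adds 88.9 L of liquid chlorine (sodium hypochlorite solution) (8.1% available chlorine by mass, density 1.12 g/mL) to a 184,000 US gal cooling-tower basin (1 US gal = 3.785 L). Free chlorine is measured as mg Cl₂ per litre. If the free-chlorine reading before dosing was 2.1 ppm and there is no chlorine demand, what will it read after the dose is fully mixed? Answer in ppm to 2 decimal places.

(a) 51.0 L; (b) 13.68 ppm

(a) [OCl⁻]/[HOCl] = 10^(pH − pKa) = 10^(8.12 − 7.43) = 4.898; fraction as HOCl = 1/(1 + 4.898) = 0.1696.
(a) Free chlorine required for 1.81 ppm HOCl: 1.81 / 0.1696 = 10.67 ppm.
(a) FC to add: 10.67 − 0.5 = 10.17 mg/L as Cl₂.
(a) Cl₂ equivalent: 10.17 mg/L × 469,000 L = 4772 g.
(a) Product at 8.0% available Cl: 4772 / 0.08 = 59,650 g.
(a) Volume: 59,650 g ÷ 1.17 g/mL = 50,980 mL.

(b) Volume: 184,000 US gal × 3.785 L/gal = 696,440 L.
(b) Mass of solution: 88.9 L × 1000 mL/L × 1.12 g/mL = 99,570 g.
(b) Available chlorine delivered: 99,570 g × 0.081 = 8065 g as Cl₂.
(b) Concentration rise: 8065 g / 696,440 L = 11.58 mg/L = 11.58 ppm.
(b) Final FC: 2.1 + 11.58 = 13.68 ppm.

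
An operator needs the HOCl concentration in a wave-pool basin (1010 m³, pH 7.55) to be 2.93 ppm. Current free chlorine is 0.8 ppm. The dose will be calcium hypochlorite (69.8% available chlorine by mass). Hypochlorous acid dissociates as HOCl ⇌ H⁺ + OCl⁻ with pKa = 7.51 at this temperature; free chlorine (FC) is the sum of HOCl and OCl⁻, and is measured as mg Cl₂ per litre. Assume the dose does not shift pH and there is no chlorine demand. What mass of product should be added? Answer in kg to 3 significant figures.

Volume: 1010 m³ = 1,010,000 L.
[OCl⁻]/[HOCl] = 10^(pH − pKa) = 10^(7.55 − 7.51) = 1.096; fraction as HOCl = 1/(1 + 1.096) = 0.477.
Free chlorine required for 2.93 ppm HOCl: 2.93 / 0.477 = 6.143 ppm.
FC to add: 6.143 − 0.8 = 5.343 mg/L as Cl₂.
Cl₂ equivalent: 5.343 mg/L × 1,010,000 L = 5396 g.
Product at 69.8% available Cl: 5396 / 0.698 = 7731 g.

7.73 kg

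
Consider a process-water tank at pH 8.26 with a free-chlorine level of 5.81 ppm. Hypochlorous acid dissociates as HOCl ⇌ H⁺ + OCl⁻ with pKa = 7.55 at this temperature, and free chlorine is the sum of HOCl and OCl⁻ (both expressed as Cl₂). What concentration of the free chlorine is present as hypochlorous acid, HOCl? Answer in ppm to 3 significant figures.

[OCl⁻]/[HOCl] = 10^(pH − pKa) = 10^(8.26 − 7.55) = 10^0.71 = 5.129.
Fraction as HOCl = 1 / (1 + 5.129) = 0.1632.
HOCl = 0.1632 × 5.81 ppm = 0.948 ppm.

0.948 ppm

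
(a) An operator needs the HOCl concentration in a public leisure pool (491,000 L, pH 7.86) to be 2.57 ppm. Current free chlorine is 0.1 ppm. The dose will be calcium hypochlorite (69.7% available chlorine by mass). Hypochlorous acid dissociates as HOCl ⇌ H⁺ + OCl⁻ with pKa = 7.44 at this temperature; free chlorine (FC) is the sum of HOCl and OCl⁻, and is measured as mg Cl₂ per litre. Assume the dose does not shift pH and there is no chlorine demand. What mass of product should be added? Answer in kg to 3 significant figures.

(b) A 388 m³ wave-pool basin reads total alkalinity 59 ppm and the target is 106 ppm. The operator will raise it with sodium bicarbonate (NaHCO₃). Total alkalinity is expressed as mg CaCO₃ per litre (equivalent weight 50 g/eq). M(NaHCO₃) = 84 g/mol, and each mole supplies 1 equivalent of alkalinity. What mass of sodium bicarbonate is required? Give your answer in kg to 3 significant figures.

(a) 6.50 kg; (b) 30.6 kg

(a) [OCl⁻]/[HOCl] = 10^(pH − pKa) = 10^(7.86 − 7.44) = 2.63; fraction as HOCl = 1/(1 + 2.63) = 0.2755.
(a) Free chlorine required for 2.57 ppm HOCl: 2.57 / 0.2755 = 9.33 ppm.
(a) FC to add: 9.33 − 0.1 = 9.23 mg/L as Cl₂.
(a) Cl₂ equivalent: 9.23 mg/L × 491,000 L = 4532 g.
(a) Product at 69.7% available Cl: 4532 / 0.697 = 6502 g.

(b) Volume: 388 m³ = 388,000 L.
(b) Alkalinity to add: (106 − 59) = 47 mg/L as CaCO₃ × 388,000 L = 18,240 g as CaCO₃.
(b) Equivalents: 18,240 g ÷ 50 g/eq = 364.7 eq.
(b) NaHCO₃ supplies 1 eq per mole → 364.7 mol.
(b) Mass: 364.7 mol × 84 g/mol = 30,640 g.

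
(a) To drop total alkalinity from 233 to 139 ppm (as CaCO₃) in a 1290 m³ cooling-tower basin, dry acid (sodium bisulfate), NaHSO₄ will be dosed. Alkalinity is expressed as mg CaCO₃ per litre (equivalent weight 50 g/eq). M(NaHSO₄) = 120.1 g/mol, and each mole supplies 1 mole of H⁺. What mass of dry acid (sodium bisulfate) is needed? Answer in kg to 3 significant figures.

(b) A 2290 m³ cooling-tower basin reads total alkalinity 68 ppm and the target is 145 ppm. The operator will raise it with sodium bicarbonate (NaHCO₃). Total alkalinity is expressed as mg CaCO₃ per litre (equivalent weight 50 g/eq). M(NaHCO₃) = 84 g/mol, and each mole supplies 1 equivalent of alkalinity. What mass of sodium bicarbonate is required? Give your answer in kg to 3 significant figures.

(a) Volume: 1290 m³ = 1,290,000 L.
(a) Alkalinity to neutralize: (233 − 139) = 94 mg/L as CaCO₃ × 1,290,000 L = 121,300 g as CaCO₃.
(a) Equivalents of H⁺ required: 121,300 ÷ 50 g/eq = 2425 eq = 2425 mol NaHSO₄.
(a) Mass of NaHSO₄: 2425 × 120.1 = 291,300 g.

(b) Volume: 2290 m³ = 2,290,000 L.
(b) Alkalinity to add: (145 − 68) = 77 mg/L as CaCO₃ × 2,290,000 L = 176,300 g as CaCO₃.
(b) Equivalents: 176,300 g ÷ 50 g/eq = 3527 eq.
(b) NaHCO₃ supplies 1 eq per mole → 3527 mol.
(b) Mass: 3527 mol × 84 g/mol = 296,200 g.

(a) 291 kg; (b) 296 kg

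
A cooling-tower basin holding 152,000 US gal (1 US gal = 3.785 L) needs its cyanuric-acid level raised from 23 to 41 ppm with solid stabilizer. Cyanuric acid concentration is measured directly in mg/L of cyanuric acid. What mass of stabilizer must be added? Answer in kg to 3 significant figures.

10.4 kg

Volume: 152,000 US gal × 3.785 L/gal = 575,320 L.
CYA to add: (41 − 23) = 18 mg/L × 575,320 L = 10,360 g cyanuric acid.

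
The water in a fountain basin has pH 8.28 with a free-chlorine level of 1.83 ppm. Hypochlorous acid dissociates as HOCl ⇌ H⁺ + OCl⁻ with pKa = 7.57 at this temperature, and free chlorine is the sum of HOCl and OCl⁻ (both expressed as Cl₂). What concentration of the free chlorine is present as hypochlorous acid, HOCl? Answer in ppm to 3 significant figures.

0.299 ppm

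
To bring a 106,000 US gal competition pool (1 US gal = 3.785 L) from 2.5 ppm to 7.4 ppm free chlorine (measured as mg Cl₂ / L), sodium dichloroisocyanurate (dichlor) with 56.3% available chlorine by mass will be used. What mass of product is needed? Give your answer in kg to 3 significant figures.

3.49 kg

Volume: 106,000 US gal × 3.785 L/gal = 401,210 L.
Chlorine deficit: 7.4 − 2.5 = 4.9 ppm = 4.9 mg/L as Cl₂.
Cl₂ equivalent needed: 4.9 mg/L × 401,210 L = 1,966,000 mg = 1966 g.
Product at 56.3% available chlorine: 1966 / 0.563 = 3492 g.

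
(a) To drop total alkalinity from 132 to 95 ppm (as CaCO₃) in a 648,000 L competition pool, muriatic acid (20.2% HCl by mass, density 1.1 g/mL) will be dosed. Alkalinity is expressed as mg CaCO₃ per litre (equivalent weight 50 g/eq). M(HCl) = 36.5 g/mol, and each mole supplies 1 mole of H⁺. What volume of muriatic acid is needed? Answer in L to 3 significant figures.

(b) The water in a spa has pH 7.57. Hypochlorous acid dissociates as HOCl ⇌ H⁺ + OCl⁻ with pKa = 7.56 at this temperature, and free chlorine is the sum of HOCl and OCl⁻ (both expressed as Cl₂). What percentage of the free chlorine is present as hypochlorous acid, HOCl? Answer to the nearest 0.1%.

(a) Alkalinity to neutralize: (132 − 95) = 37 mg/L as CaCO₃ × 648,000 L = 23,980 g as CaCO₃.
(a) Equivalents of H⁺ required: 23,980 ÷ 50 g/eq = 479.5 eq = 479.5 mol HCl.
(a) Mass of HCl: 479.5 × 36.5 = 17,500 g.
(a) Mass of 20.2% solution: 17,500 / 0.202 = 86,650 g.
(a) Volume: 86,650 g ÷ 1.1 g/mL = 78,770 mL.

(b) [OCl⁻]/[HOCl] = 10^(pH − pKa) = 10^(7.57 − 7.56) = 10^0.01 = 1.023.
(b) Fraction as HOCl = 1 / (1 + 1.023) = 0.4942.

(a) 78.8 L; (b) 49.4%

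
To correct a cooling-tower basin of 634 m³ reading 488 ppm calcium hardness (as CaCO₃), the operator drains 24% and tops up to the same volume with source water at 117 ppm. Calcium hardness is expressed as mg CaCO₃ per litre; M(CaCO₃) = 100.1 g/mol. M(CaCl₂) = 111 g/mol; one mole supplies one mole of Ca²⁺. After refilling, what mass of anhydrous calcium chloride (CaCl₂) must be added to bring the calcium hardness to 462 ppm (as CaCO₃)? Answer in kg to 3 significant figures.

44.3 kg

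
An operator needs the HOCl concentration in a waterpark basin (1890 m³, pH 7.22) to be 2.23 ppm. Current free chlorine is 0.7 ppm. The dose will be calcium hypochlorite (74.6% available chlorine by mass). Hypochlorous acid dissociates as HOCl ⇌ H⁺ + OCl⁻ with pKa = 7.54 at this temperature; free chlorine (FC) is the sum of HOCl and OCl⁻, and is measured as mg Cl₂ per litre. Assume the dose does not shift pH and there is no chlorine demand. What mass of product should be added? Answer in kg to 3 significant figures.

Volume: 1890 m³ = 1,890,000 L.
[OCl⁻]/[HOCl] = 10^(pH − pKa) = 10^(7.22 − 7.54) = 0.4786; fraction as HOCl = 1/(1 + 0.4786) = 0.6763.
Free chlorine required for 2.23 ppm HOCl: 2.23 / 0.6763 = 3.297 ppm.
FC to add: 3.297 − 0.7 = 2.597 mg/L as Cl₂.
Cl₂ equivalent: 2.597 mg/L × 1,890,000 L = 4909 g.
Product at 74.6% available Cl: 4909 / 0.746 = 6580 g.

6.58 kg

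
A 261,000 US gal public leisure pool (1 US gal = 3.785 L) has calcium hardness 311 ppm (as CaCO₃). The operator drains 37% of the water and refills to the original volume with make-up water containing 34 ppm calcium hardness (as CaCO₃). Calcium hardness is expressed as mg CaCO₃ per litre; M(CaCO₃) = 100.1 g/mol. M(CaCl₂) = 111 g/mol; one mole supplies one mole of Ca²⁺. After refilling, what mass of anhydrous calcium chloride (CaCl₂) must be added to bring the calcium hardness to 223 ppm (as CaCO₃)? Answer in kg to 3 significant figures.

Volume: 261,000 US gal × 3.785 L/gal = 987,885 L.
After draining 37% and refilling: 311 × 0.63 + 34 × 0.37 = 208.51 ppm.
Deficit to target: 223 − 208.51 = 14.49 mg/L.
As CaCO₃: 14.49 mg/L × 987,885 L = 14,310 g; ÷ 100.1 = 143 mol Ca²⁺.
Mass: 143 × 111 = 15,870 g.

15.9 kg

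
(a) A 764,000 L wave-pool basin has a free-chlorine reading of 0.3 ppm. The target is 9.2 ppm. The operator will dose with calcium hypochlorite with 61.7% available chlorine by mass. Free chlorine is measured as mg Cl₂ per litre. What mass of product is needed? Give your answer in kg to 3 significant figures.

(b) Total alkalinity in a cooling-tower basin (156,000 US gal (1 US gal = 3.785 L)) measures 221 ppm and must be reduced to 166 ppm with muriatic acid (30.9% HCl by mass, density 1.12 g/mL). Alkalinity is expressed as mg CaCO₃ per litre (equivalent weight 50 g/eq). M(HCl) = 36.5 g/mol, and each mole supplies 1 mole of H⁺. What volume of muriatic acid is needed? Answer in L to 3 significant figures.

(a) Chlorine deficit: 9.2 − 0.3 = 8.9 ppm = 8.9 mg/L as Cl₂.
(a) Cl₂ equivalent needed: 8.9 mg/L × 764,000 L = 6,800,000 mg = 6800 g.
(a) Product at 61.7% available chlorine: 6800 / 0.617 = 11,020 g.

(b) Volume: 156,000 US gal × 3.785 L/gal = 590,460 L.
(b) Alkalinity to neutralize: (221 − 166) = 55 mg/L as CaCO₃ × 590,460 L = 32,480 g as CaCO₃.
(b) Equivalents of H⁺ required: 32,480 ÷ 50 g/eq = 649.5 eq = 649.5 mol HCl.
(b) Mass of HCl: 649.5 × 36.5 = 23,710 g.
(b) Mass of 30.9% solution: 23,710 / 0.309 = 76,720 g.
(b) Volume: 76,720 g ÷ 1.12 g/mL = 68,500 mL.

(a) 11.0 kg; (b) 68.5 L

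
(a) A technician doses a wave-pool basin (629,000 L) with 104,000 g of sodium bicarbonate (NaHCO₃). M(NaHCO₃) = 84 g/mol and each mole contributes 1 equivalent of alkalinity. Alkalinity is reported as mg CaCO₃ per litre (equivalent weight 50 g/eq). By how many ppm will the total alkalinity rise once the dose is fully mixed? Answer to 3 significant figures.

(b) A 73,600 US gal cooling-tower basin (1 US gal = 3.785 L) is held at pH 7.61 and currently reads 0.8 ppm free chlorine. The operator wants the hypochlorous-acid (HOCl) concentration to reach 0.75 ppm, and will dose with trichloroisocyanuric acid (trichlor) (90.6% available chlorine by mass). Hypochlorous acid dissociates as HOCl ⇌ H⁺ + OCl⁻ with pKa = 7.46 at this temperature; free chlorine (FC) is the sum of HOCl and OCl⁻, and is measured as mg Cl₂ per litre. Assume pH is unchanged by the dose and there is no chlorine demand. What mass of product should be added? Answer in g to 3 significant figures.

(a) Moles of NaHCO₃: 104,000 g ÷ 84 g/mol = 1238 mol → 1238 eq of alkalinity.
(a) As CaCO₃: 1238 eq × 50 g/eq = 61,900 g.
(a) Rise: 61,900 g / 629,000 L × 1000 = 98.42 mg/L.

(b) Volume: 73,600 US gal × 3.785 L/gal = 278,576 L.
(b) [OCl⁻]/[HOCl] = 10^(pH − pKa) = 10^(7.61 − 7.46) = 1.413; fraction as HOCl = 1/(1 + 1.413) = 0.4145.
(b) Free chlorine required for 0.75 ppm HOCl: 0.75 / 0.4145 = 1.809 ppm.
(b) FC to add: 1.809 − 0.8 = 1.009 mg/L as Cl₂.
(b) Cl₂ equivalent: 1.009 mg/L × 278,576 L = 281.2 g.
(b) Product at 90.6% available Cl: 281.2 / 0.906 = 310.4 g.

(a) 98.4 ppm; (b) 310 g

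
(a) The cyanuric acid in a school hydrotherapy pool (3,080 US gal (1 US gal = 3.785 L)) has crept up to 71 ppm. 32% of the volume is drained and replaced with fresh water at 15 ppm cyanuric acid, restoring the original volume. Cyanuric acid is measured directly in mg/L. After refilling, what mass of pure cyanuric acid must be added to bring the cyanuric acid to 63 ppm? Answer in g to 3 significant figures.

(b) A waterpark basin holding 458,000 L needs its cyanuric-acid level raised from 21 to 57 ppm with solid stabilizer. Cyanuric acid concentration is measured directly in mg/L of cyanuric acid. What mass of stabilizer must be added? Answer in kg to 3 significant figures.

(a) Volume: 3,080 US gal × 3.785 L/gal = 11,658 L.
(a) After draining 32% and refilling: 71 × 0.68 + 15 × 0.32 = 53.08 ppm.
(a) Deficit to target: 63 − 53.08 = 9.92 mg/L.
(a) Mass: 9.92 mg/L × 11,658 L = 115.6 g cyanuric acid.

(b) CYA to add: (57 − 21) = 36 mg/L × 458,000 L = 16,490 g cyanuric acid.

(a) 116 g; (b) 16.5 kg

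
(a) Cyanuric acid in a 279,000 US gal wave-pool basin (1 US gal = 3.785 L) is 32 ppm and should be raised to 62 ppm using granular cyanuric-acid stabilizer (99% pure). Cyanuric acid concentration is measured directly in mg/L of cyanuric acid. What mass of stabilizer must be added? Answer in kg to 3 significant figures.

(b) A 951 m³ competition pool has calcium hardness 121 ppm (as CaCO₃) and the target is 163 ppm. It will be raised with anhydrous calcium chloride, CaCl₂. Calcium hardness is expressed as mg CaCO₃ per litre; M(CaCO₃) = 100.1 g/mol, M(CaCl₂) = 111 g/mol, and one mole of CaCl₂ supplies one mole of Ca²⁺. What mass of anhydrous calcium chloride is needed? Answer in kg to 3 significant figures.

(a) Volume: 279,000 US gal × 3.785 L/gal = 1,056,015 L.
(a) CYA to add: (62 − 32) = 30 mg/L × 1,056,015 L = 31,680 g cyanuric acid.
(a) At 99% purity: 31,680 / 0.99 = 32,000 g product.

(b) Volume: 951 m³ = 951,000 L.
(b) Hardness to add: (163 − 121) = 42 mg/L as CaCO₃ × 951,000 L = 39,940 g as CaCO₃.
(b) Moles of Ca²⁺ (1 mol Ca²⁺ ≡ 1 mol CaCO₃): 39,940 / 100.1 g/mol = 399 mol.
(b) Mass of CaCl₂: 399 × 111 = 44,290 g.

(a) 32.0 kg; (b) 44.3 kg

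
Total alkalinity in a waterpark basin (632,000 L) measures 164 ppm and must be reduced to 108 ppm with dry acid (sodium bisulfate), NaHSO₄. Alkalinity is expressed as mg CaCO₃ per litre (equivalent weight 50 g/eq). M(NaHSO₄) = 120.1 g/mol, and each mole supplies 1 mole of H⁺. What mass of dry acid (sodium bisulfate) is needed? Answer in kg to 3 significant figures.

Alkalinity to neutralize: (164 − 108) = 56 mg/L as CaCO₃ × 632,000 L = 35,390 g as CaCO₃.
Equivalents of H⁺ required: 35,390 ÷ 50 g/eq = 707.8 eq = 707.8 mol NaHSO₄.
Mass of NaHSO₄: 707.8 × 120.1 = 85,010 g.

85.0 kg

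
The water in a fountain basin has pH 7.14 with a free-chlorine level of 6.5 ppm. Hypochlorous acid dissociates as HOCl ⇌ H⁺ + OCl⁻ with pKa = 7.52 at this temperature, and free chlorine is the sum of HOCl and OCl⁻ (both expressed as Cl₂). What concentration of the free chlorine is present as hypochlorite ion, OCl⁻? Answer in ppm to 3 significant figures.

1.91 ppm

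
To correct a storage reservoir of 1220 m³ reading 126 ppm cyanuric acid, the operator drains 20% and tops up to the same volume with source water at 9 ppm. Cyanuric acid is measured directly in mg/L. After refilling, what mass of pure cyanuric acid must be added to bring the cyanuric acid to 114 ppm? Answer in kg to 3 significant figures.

13.9 kg

Volume: 1220 m³ = 1,220,000 L.
After draining 20% and refilling: 126 × 0.80 + 9 × 0.20 = 102.6 ppm.
Deficit to target: 114 − 102.6 = 11.4 mg/L.
Mass: 11.4 mg/L × 1,220,000 L = 13,910 g cyanuric acid.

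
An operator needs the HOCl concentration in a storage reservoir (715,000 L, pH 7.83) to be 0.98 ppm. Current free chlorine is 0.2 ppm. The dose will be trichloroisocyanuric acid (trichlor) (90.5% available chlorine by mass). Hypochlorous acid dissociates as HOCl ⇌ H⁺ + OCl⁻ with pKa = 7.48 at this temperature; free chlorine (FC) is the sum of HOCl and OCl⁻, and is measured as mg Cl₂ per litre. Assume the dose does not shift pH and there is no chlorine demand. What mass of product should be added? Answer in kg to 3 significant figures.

[OCl⁻]/[HOCl] = 10^(pH − pKa) = 10^(7.83 − 7.48) = 2.239; fraction as HOCl = 1/(1 + 2.239) = 0.3088.
Free chlorine required for 0.98 ppm HOCl: 0.98 / 0.3088 = 3.174 ppm.
FC to add: 3.174 − 0.2 = 2.974 mg/L as Cl₂.
Cl₂ equivalent: 2.974 mg/L × 715,000 L = 2126 g.
Product at 90.5% available Cl: 2126 / 0.905 = 2350 g.

2.35 kg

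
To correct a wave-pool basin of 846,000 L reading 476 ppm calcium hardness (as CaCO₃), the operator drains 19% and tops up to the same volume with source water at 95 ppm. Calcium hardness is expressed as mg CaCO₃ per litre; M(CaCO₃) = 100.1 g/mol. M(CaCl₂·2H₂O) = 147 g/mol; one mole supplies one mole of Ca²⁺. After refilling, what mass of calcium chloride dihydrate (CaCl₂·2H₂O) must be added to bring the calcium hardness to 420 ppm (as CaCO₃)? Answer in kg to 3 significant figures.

20.4 kg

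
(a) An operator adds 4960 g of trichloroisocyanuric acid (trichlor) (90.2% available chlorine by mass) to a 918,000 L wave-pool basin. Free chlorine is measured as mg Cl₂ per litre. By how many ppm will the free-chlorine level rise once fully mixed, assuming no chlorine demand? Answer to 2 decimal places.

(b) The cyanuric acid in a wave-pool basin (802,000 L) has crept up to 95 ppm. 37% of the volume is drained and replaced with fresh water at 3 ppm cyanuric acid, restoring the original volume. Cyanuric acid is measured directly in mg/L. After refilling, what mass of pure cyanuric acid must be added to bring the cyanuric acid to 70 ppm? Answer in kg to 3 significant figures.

(a) 4.87 ppm; (b) 7.25 kg

(a) Available chlorine delivered: 4960 g × 0.902 = 4474 g as Cl₂.
(a) Concentration rise: 4474 g / 918,000 L = 4.874 mg/L = 4.87 ppm.

(b) After draining 37% and refilling: 95 × 0.63 + 3 × 0.37 = 60.96 ppm.
(b) Deficit to target: 70 − 60.96 = 9.04 mg/L.
(b) Mass: 9.04 mg/L × 802,000 L = 7250 g cyanuric acid.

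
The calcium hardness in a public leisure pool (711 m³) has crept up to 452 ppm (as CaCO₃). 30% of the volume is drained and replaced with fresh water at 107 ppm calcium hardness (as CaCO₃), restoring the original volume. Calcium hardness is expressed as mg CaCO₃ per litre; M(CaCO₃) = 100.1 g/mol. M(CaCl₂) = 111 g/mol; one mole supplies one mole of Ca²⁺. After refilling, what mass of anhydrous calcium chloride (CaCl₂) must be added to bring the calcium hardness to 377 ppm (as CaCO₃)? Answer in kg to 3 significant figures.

22.5 kg

Volume: 711 m³ = 711,000 L.
After draining 30% and refilling: 452 × 0.70 + 107 × 0.30 = 348.5 ppm.
Deficit to target: 377 − 348.5 = 28.5 mg/L.
As CaCO₃: 28.5 mg/L × 711,000 L = 20,260 g; ÷ 100.1 = 202.4 mol Ca²⁺.
Mass: 202.4 × 111 = 22,470 g.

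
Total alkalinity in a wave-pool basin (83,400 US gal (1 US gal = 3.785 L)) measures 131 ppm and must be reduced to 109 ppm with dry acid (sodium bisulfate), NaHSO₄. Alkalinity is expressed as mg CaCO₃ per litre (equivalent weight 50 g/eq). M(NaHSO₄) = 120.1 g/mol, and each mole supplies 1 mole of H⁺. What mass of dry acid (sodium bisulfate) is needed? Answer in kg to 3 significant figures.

16.7 kg

Volume: 83,400 US gal × 3.785 L/gal = 315,669 L.
Alkalinity to neutralize: (131 − 109) = 22 mg/L as CaCO₃ × 315,669 L = 6945 g as CaCO₃.
Equivalents of H⁺ required: 6945 ÷ 50 g/eq = 138.9 eq = 138.9 mol NaHSO₄.
Mass of NaHSO₄: 138.9 × 120.1 = 16,680 g.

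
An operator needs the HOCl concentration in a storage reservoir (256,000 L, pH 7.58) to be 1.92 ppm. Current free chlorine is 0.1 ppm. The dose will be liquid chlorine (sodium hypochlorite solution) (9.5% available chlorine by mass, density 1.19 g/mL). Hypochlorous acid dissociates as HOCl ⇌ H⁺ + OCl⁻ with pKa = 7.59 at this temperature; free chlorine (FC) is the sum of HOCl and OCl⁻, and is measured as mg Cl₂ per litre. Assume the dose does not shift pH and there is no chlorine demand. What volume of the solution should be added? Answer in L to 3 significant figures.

8.37 L

[OCl⁻]/[HOCl] = 10^(pH − pKa) = 10^(7.58 − 7.59) = 0.9772; fraction as HOCl = 1/(1 + 0.9772) = 0.5058.
Free chlorine required for 1.92 ppm HOCl: 1.92 / 0.5058 = 3.796 ppm.
FC to add: 3.796 − 0.1 = 3.696 mg/L as Cl₂.
Cl₂ equivalent: 3.696 mg/L × 256,000 L = 946.3 g.
Product at 9.5% available Cl: 946.3 / 0.095 = 9961 g.
Volume: 9961 g ÷ 1.19 g/mL = 8370 mL.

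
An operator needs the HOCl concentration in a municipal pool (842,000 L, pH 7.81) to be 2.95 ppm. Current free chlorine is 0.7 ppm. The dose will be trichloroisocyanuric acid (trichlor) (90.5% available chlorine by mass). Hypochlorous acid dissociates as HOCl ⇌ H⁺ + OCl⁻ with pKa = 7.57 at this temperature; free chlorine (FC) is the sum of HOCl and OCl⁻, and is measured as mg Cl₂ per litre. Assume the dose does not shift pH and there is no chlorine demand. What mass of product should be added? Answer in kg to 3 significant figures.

6.86 kg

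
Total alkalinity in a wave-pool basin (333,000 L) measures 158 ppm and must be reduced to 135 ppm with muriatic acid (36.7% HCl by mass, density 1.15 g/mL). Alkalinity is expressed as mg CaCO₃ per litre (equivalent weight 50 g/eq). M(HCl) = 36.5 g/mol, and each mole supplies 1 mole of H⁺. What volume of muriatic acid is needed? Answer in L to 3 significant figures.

Alkalinity to neutralize: (158 − 135) = 23 mg/L as CaCO₃ × 333,000 L = 7659 g as CaCO₃.
Equivalents of H⁺ required: 7659 ÷ 50 g/eq = 153.2 eq = 153.2 mol HCl.
Mass of HCl: 153.2 × 36.5 = 5591 g.
Mass of 36.7% solution: 5591 / 0.367 = 15,230 g.
Volume: 15,230 g ÷ 1.15 g/mL = 13,250 mL.

13.2 L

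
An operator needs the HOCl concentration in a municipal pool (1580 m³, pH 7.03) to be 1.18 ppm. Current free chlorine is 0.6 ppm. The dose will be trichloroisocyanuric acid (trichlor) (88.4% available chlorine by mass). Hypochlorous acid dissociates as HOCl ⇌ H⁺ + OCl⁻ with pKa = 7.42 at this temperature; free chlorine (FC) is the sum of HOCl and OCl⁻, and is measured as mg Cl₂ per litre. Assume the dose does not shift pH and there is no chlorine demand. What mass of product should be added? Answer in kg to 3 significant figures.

Volume: 1580 m³ = 1,580,000 L.
[OCl⁻]/[HOCl] = 10^(pH − pKa) = 10^(7.03 − 7.42) = 0.4074; fraction as HOCl = 1/(1 + 0.4074) = 0.7105.
Free chlorine required for 1.18 ppm HOCl: 1.18 / 0.7105 = 1.661 ppm.
FC to add: 1.661 − 0.6 = 1.061 mg/L as Cl₂.
Cl₂ equivalent: 1.061 mg/L × 1,580,000 L = 1676 g.
Product at 88.4% available Cl: 1676 / 0.884 = 1896 g.

1.90 kg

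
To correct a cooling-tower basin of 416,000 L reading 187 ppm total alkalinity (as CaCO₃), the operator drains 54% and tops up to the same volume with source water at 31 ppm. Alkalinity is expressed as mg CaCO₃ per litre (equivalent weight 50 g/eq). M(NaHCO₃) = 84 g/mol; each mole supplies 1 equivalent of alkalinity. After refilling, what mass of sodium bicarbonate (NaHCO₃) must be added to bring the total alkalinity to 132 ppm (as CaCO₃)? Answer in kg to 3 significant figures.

After draining 54% and refilling: 187 × 0.46 + 31 × 0.54 = 102.76 ppm.
Deficit to target: 132 − 102.76 = 29.24 mg/L.
As CaCO₃: 29.24 mg/L × 416,000 L = 12,160 g; ÷ 50 g/eq ÷ 1 = 243.3 mol NaHCO₃.
Mass: 243.3 × 84 = 20,440 g.

20.4 kg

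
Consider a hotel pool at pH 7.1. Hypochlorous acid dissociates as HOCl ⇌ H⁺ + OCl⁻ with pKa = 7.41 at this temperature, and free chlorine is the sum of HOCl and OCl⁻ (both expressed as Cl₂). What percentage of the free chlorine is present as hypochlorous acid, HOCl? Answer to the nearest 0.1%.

67.1%

[OCl⁻]/[HOCl] = 10^(pH − pKa) = 10^(7.1 − 7.41) = 10^-0.31 = 0.4898.
Fraction as HOCl = 1 / (1 + 0.4898) = 0.6712.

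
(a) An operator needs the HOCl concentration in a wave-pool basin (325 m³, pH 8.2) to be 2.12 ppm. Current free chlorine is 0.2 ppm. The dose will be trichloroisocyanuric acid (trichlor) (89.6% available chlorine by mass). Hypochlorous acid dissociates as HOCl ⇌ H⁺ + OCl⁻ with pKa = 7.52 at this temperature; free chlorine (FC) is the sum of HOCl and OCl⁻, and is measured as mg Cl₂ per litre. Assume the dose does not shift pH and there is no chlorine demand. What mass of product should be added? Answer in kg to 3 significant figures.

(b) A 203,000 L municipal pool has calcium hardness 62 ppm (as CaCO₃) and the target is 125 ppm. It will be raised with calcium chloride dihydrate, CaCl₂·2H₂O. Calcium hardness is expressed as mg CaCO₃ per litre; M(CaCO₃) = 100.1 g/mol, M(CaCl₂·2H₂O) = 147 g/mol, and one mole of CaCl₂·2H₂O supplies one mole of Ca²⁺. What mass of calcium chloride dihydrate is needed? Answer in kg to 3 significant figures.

(a) Volume: 325 m³ = 325,000 L.
(a) [OCl⁻]/[HOCl] = 10^(pH − pKa) = 10^(8.2 − 7.52) = 4.786; fraction as HOCl = 1/(1 + 4.786) = 0.1728.
(a) Free chlorine required for 2.12 ppm HOCl: 2.12 / 0.1728 = 12.27 ppm.
(a) FC to add: 12.27 − 0.2 = 12.07 mg/L as Cl₂.
(a) Cl₂ equivalent: 12.07 mg/L × 325,000 L = 3922 g.
(a) Product at 89.6% available Cl: 3922 / 0.896 = 4377 g.

(b) Hardness to add: (125 − 62) = 63 mg/L as CaCO₃ × 203,000 L = 12,790 g as CaCO₃.
(b) Moles of Ca²⁺ (1 mol Ca²⁺ ≡ 1 mol CaCO₃): 12,790 / 100.1 g/mol = 127.8 mol.
(b) Mass of CaCl₂·2H₂O: 127.8 × 147 = 18,780 g.

(a) 4.38 kg; (b) 18.8 kg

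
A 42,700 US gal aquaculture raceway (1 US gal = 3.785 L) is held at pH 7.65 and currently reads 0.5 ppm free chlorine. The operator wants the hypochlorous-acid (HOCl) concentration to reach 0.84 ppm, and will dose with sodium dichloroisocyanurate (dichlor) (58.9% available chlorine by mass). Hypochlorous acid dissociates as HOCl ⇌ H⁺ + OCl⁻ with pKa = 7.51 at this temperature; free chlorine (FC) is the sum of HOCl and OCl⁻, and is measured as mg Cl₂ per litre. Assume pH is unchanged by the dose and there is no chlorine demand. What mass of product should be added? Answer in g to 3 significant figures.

411 g

Volume: 42,700 US gal × 3.785 L/gal = 161,620 L.
[OCl⁻]/[HOCl] = 10^(pH − pKa) = 10^(7.65 − 7.51) = 1.38; fraction as HOCl = 1/(1 + 1.38) = 0.4201.
Free chlorine required for 0.84 ppm HOCl: 0.84 / 0.4201 = 2 ppm.
FC to add: 2 − 0.5 = 1.5 mg/L as Cl₂.
Cl₂ equivalent: 1.5 mg/L × 161,620 L = 242.4 g.
Product at 58.9% available Cl: 242.4 / 0.589 = 411.5 g.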